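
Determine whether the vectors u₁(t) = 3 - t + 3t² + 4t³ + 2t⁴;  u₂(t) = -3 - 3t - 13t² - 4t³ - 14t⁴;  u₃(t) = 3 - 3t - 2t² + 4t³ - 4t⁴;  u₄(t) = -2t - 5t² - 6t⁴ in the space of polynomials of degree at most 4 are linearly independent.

Take coordinates with respect to the standard basis {1, t, …, t⁴}.
Place the vectors as rows of a 4×5 matrix and reduce to echelon form.
The reduction yields 2 nonzero rows, so the rank is 2.
Since rank 2 < 4, the set is linearly dependent.

linearly dependent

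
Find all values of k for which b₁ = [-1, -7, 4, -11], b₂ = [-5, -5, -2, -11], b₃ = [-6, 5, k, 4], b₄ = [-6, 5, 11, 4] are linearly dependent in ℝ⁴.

The set is linearly dependent precisely when det[b₁; b₂; b₃; b₄] = 0.
Cofactor expansion gives det = 352 - 32*k.
Solving 352 - 32*k = 0 yields k = 11.

k = 11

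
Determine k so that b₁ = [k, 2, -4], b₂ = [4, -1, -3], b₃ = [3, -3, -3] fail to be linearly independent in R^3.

Dependence holds iff the 3×3 matrix [b₁ b₂ b₃] is singular.
The determinant works out to 42 - 6*k.
This vanishes exactly when k = 7.

k = 7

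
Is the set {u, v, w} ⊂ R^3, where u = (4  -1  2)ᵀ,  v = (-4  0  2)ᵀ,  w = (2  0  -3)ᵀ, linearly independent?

Place the vectors as rows of a 3×3 matrix and reduce to echelon form.
The reduction yields 3 nonzero rows, so the rank is 3.
Since rank = 3 (the number of vectors), the set is linearly independent.

linearly independent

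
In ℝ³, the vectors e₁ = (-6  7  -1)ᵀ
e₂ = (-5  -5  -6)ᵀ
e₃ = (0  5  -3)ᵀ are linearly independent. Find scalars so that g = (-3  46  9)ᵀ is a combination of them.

g = 3e₁ - 3e₂ + 2e₃

Since e₁, e₂, e₃ are independent, the coefficients expressing g are uniquely determined by a linear system.
Row-reducing the augmented matrix gives the unique coefficients (c₁, c₂, c₃) = (3, -3, 2).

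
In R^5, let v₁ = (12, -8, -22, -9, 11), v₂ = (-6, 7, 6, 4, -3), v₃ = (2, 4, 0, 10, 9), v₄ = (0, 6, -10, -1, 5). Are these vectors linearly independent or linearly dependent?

linearly dependent

Place the vectors as rows of a 4×5 matrix and reduce to echelon form.
The reduction yields 3 nonzero rows, so the rank is 3.
Since rank 3 < 4, the set is linearly dependent.
Indeed v₁ + 2v₂ - v₄ = 0.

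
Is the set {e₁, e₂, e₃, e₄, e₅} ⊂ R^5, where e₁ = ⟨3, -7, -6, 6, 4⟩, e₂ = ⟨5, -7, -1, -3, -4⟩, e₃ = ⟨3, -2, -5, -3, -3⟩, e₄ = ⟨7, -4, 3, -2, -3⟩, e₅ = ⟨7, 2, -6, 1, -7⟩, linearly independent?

linearly independent

Place the vectors as rows of a 5×5 matrix and reduce to echelon form.
The reduction yields 5 nonzero rows, so the rank is 5.
Since rank = 5 (the number of vectors), the set is linearly independent.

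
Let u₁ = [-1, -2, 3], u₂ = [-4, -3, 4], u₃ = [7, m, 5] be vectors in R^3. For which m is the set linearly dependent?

m = -9/4

The vectors are dependent exactly when the determinant of the matrix with rows u₁, u₂, u₃ vanishes.
Cofactor expansion gives det = -8*m - 18.
Solving -8*m - 18 = 0 yields m = -9/4.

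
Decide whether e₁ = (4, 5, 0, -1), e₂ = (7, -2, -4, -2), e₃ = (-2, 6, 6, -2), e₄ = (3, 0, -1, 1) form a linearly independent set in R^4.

linearly independent

Place the vectors as rows of a 4×4 matrix and reduce to echelon form.
The reduction yields 4 nonzero rows, so the rank is 4.
Since rank = 4 (the number of vectors), the set is linearly independent.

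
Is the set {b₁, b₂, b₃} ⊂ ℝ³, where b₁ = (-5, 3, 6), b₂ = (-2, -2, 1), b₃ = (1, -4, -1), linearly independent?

The matrix [b₁|b₂|b₃] has determinant 27.
A nonzero determinant means the columns are linearly independent.

linearly independent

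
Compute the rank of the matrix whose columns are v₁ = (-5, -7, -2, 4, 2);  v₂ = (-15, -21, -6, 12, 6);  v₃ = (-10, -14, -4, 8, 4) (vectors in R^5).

1

Apply Gaussian elimination to the matrix whose rows are v₁, v₂, v₃.
There is 1 pivot column, so rank = 1.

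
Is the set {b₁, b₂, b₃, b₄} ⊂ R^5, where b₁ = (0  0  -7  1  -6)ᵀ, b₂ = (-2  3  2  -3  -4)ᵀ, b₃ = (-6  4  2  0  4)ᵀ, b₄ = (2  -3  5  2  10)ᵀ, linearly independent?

Place the vectors as rows of a 4×5 matrix and reduce to echelon form.
The reduction yields 3 nonzero rows, so the rank is 3.
Since rank 3 < 4, the set is linearly dependent.

linearly dependent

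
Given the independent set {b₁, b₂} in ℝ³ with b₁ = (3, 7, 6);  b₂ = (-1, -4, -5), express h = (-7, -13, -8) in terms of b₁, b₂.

Set up the augmented matrix [b₁ | b₂ | h] and row-reduce.
Row-reducing the augmented matrix gives the unique coefficients (a₁, a₂) = (-3, -2).

h = -3b₁ - 2b₂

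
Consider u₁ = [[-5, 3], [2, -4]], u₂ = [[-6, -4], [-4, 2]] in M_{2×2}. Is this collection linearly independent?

Write each element as a coordinate vector in ℝ⁴ using {E₁₁, E₁₂, E₂₁, E₂₂}.
Row-reduce the matrix whose columns are u₁, u₂.
The reduction yields 2 nonzero rows, so the rank is 2.
Since rank = 2 (the number of vectors), the set is linearly independent.

linearly independent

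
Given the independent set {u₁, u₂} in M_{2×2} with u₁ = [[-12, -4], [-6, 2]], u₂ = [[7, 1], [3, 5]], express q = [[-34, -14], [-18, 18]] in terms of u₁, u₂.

Identify each element with its coordinate vector in ℝ⁴ via {E₁₁, E₁₂, E₂₁, E₂₂}.
Set up the augmented matrix [u₁ | u₂ | q] and row-reduce.
Back-substitution yields (a₁, a₂) = (4, 2).

q = 4u₁ + 2u₂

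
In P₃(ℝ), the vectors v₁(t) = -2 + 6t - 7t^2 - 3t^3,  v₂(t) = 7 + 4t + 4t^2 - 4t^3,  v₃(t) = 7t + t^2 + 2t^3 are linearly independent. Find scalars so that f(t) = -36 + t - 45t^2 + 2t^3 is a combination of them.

f = 4v₁ - 4v₂ - v₃

Take coordinate vectors relative to {1, t, …, t^3}.
Solve the system with v₁, v₂, v₃ as columns and f as the right-hand side.
The system has the unique solution (c₁, c₂, c₃) = (4, -4, -1).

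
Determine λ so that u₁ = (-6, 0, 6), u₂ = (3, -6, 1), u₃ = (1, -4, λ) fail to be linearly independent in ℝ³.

Place the vectors as rows of a 3×3 matrix; dependence ⇔ determinant zero.
The determinant works out to 36*λ - 60.
This vanishes exactly when λ = 5/3.

λ = 5/3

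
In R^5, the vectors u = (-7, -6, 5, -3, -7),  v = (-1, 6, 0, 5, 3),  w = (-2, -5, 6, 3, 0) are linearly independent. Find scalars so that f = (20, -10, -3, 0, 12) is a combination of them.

f = -3u - 3v + 2w

Solve the system with u, v, w as columns and f as the right-hand side.
Row-reducing the augmented matrix gives the unique coefficients (c₁, c₂, c₃) = (-3, -3, 2).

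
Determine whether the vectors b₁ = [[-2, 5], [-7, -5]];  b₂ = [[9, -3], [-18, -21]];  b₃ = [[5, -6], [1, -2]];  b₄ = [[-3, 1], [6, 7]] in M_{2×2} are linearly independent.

Write each element as a coordinate vector in ℝ⁴ using {E₁₁, E₁₂, E₂₁, E₂₂}.
The matrix [b₁|b₂|b₃|b₄] has determinant 0.
A zero determinant means the columns are linearly dependent.

linearly dependent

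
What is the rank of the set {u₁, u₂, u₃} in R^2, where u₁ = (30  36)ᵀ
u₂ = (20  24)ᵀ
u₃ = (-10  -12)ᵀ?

1

Row-reduce the 3×2 matrix with these as rows.
Reduction leaves 1 leading entry, giving rank 1.
(With 3 elements in a 2-dimensional space the rank is at most 2.)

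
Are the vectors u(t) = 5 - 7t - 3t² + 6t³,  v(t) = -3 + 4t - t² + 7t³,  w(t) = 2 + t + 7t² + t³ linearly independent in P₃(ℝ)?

linearly independent

Take coordinates with respect to the standard basis {1, t, …, t³}.
Place the vectors as rows of a 3×4 matrix and reduce to echelon form.
The reduction yields 3 nonzero rows, so the rank is 3.
Since rank = 3 (the number of vectors), the set is linearly independent.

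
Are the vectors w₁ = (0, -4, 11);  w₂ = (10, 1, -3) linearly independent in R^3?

linearly independent

Place the vectors as rows of a 2×3 matrix and reduce to echelon form.
The reduction yields 2 nonzero rows, so the rank is 2.
Since rank = 2 (the number of vectors), the set is linearly independent.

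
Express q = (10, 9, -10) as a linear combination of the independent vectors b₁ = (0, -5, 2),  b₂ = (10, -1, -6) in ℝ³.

Since b₁, b₂ are independent, the coefficients expressing q are uniquely determined by a linear system.
The system has the unique solution (a₁, a₂) = (-2, 1).

q = -2b₁ + b₂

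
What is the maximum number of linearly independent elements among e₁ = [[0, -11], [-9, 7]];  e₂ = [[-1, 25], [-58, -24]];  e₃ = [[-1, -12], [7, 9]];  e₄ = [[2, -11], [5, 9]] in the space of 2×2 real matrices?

3

Pass to coordinate vectors with respect to the basis {E₁₁, E₁₂, E₂₁, E₂₂}.
Form the matrix with e₁, e₂, e₃, e₄ as columns and reduce.
The echelon form has 3 nonzero rows, so the rank is 3.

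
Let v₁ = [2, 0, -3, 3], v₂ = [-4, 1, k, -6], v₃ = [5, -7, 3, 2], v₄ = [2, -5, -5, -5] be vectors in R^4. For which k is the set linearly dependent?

Place the vectors as rows of a 4×4 matrix; dependence ⇔ determinant zero.
Cofactor expansion gives det = 152 - 57*k.
Solving 152 - 57*k = 0 yields k = 8/3.

k = 8/3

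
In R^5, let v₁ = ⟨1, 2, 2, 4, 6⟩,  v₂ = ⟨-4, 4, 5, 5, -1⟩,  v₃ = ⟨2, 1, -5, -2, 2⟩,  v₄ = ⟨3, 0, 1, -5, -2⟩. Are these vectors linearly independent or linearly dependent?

linearly independent

Row-reduce the matrix whose columns are v₁, v₂, v₃, v₄.
The reduction yields 4 nonzero rows, so the rank is 4.
Since rank = 4 (the number of vectors), the set is linearly independent.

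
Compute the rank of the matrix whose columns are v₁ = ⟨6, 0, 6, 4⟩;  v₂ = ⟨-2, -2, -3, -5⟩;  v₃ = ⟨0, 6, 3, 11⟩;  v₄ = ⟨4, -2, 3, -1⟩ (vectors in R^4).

rank 2

Form the matrix with v₁, v₂, v₃, v₄ as columns and reduce.
The echelon form has 2 nonzero rows, so the rank is 2.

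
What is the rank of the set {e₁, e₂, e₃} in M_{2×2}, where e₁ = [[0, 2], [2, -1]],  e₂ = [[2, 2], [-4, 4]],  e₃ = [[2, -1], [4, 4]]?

Pass to coordinate vectors with respect to the basis {E₁₁, E₁₂, E₂₁, E₂₂}.
Row-reduce the 3×4 matrix with these as rows.
Exactly 3 pivots survive; hence the rank is 3.

3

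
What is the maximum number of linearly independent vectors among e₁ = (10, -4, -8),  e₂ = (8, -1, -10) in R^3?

Put the 3×2 matrix [e₁|e₂] into echelon form.
There are 2 pivot columns, so rank = 2.

2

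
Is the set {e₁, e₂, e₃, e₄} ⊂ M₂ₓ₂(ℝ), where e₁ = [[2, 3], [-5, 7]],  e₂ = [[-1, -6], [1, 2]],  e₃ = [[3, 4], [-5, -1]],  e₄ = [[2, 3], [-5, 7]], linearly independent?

linearly dependent

Write each element as a coordinate vector in ℝ⁴ using {E₁₁, E₁₂, E₂₁, E₂₂}.
Two of the vectors are equal, giving an immediate dependence.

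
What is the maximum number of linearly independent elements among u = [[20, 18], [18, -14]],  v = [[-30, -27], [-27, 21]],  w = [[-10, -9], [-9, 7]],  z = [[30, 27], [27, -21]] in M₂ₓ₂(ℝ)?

Use coordinates relative to {E₁₁, E₁₂, E₂₁, E₂₂}.
Row-reduce the 4×4 matrix with these as rows.
The echelon form has 1 nonzero row, so the rank is 1.

1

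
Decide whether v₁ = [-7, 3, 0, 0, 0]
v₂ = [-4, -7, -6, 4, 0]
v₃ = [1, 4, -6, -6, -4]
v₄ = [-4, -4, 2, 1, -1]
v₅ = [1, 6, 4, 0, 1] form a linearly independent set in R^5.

The matrix [v₁|v₂|v₃|v₄|v₅] has determinant -3504.
A nonzero determinant means the columns are linearly independent.

linearly independent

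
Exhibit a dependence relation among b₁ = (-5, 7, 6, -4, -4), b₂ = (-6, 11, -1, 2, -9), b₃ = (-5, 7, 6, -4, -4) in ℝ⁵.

b₁ - b₃ = 0

Row-reduce the matrix with b₁, b₂, b₃ as columns; the null space gives the coefficients.
The free variable yields coefficients (1, 0, -1) (any nonzero multiple also works).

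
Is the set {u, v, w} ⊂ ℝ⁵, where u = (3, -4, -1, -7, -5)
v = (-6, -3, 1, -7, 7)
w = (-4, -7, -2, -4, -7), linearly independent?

Place the vectors as rows of a 3×5 matrix and reduce to echelon form.
The reduction yields 3 nonzero rows, so the rank is 3.
Since rank = 3 (the number of vectors), the set is linearly independent.

linearly independent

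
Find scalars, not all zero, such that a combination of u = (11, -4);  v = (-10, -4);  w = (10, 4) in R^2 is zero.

v + w = 0

Write the vectors as columns of a matrix and find a nonzero vector in its null space.
The free variable yields coefficients (0, 1, 1) (any nonzero multiple also works).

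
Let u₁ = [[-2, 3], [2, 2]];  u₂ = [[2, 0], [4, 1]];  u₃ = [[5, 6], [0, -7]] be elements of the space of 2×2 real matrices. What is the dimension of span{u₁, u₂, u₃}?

3

Represent each element by its coordinate vector in ℝ⁴.
Row-reduce the 3×4 matrix with these as rows.
Reduction leaves 3 leading entries, giving rank 3.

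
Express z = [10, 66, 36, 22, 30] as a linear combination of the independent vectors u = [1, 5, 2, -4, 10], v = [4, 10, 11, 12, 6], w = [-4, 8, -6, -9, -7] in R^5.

Write z = a₁u + … + a₃w and equate components.
The system has the unique solution (a₁, a₂, a₃) = (2, 4, 2).

z = 2u + 4v + 2w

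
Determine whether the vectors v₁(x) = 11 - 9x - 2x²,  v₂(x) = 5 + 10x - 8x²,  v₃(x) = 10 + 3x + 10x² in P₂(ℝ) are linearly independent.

Write each element as a coordinate vector in ℝ³ using {1, x, x²}.
Place the vectors as rows of a 3×3 matrix and reduce to echelon form.
The reduction yields 3 nonzero rows, so the rank is 3.
Since rank = 3 (the number of vectors), the set is linearly independent.

linearly independent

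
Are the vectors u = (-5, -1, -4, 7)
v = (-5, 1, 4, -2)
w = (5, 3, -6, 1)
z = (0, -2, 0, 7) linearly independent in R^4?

Place the vectors as rows of a 4×4 matrix and reduce to echelon form.
The reduction yields 4 nonzero rows, so the rank is 4.
Since rank = 4 (the number of vectors), the set is linearly independent.

linearly independent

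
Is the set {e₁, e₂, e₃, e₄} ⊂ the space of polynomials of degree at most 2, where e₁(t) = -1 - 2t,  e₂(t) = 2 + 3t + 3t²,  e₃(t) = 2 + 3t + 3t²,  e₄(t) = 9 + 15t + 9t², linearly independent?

Take coordinates with respect to the standard basis {1, t, t²}.
There are 4 vectors in a 3-dimensional space, so they cannot be linearly independent.

linearly dependent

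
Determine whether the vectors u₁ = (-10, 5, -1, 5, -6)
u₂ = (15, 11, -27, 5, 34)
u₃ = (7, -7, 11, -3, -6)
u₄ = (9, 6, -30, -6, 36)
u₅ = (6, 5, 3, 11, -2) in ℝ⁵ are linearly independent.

linearly dependent

Place the vectors as rows of a 5×5 matrix and reduce to echelon form.
The reduction yields 3 nonzero rows, so the rank is 3.
Since rank 3 < 5, the set is linearly dependent.
Indeed 3u₁ + 3u₃ + u₄ = 0.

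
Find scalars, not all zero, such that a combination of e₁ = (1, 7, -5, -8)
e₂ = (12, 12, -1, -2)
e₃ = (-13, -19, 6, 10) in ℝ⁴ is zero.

Row-reduce the matrix with e₁, e₂, e₃ as columns; the null space gives the coefficients.
A generator of the null space is (1, 1, 1).

e₁ + e₂ + e₃ = 0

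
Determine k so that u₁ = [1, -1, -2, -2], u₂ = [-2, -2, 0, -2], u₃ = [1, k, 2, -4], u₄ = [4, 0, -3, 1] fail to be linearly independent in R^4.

The vectors are dependent exactly when the determinant of the matrix with rows u₁, u₂, u₃, u₄ vanishes.
The determinant works out to 6*k - 50.
This vanishes exactly when k = 25/3.

k = 25/3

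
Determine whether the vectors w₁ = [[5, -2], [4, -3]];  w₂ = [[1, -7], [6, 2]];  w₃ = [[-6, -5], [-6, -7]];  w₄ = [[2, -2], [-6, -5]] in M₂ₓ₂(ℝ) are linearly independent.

linearly independent

Write each element as a coordinate vector in ℝ⁴ using {E₁₁, E₁₂, E₂₁, E₂₂}.
Form the 4×4 matrix with these as columns; its determinant is 2820.
A nonzero determinant means the columns are linearly independent.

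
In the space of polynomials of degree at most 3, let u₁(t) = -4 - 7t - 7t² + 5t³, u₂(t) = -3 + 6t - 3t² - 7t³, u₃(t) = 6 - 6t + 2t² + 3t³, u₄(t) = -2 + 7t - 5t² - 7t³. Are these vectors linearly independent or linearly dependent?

linearly independent

Write each element as a coordinate vector in ℝ⁴ using {1, t, …, t³}.
Place the vectors as rows of a 4×4 matrix and reduce to echelon form.
The reduction yields 4 nonzero rows, so the rank is 4.
Since rank = 4 (the number of vectors), the set is linearly independent.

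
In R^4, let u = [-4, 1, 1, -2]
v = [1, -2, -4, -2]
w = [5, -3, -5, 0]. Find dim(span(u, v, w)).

Apply Gaussian elimination to the matrix whose rows are u, v, w.
There are 2 pivot columns, so rank = 2.

dim = 2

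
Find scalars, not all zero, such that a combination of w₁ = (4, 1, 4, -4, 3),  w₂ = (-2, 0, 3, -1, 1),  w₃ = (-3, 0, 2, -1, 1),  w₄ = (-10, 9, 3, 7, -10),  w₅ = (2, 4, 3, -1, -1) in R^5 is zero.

3w₁ - 2w₂ + w₄ - 3w₅ = 0

Set up α₁w₁ + … + α₅w₅ = 0 and solve the homogeneous system.
The free variable yields coefficients (3, -2, 0, 1, -3) (any nonzero multiple also works).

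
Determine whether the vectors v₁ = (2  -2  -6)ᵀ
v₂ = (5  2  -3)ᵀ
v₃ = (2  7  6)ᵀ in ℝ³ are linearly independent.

linearly independent

The matrix [v₁|v₂|v₃] has determinant -48.
A nonzero determinant means the columns are linearly independent.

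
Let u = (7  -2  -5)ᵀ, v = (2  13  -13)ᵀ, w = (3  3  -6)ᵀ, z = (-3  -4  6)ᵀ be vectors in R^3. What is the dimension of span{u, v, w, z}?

Put the 3×4 matrix [u|v|w|z] into echelon form.
The echelon form has 3 nonzero rows, so the rank is 3.
(With 4 elements in a 3-dimensional space the rank is at most 3.)

3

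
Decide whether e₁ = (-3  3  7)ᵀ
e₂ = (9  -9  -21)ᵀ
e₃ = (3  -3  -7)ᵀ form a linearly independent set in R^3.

linearly dependent

One vector is a scalar multiple of another, so the set is dependent.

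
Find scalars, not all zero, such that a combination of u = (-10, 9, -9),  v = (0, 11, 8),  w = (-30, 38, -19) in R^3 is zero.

3u + v - w = 0

Write the vectors as columns of a matrix and find a nonzero vector in its null space.
A generator of the null space is (3, 1, -1).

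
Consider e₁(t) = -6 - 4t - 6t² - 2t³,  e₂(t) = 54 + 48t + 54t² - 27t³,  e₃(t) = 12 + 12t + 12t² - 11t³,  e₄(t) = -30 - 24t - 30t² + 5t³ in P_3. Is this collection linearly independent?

linearly dependent

Take coordinates with respect to the standard basis {1, t, …, t³}.
Place the vectors as rows of a 4×4 matrix and reduce to echelon form.
The reduction yields 2 nonzero rows, so the rank is 2.
Since rank 2 < 4, the set is linearly dependent.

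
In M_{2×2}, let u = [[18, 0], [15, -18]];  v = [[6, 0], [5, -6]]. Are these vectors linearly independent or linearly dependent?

Write each element as a coordinate vector in ℝ⁴ using {E₁₁, E₁₂, E₂₁, E₂₂}.
Place the vectors as rows of a 2×4 matrix and reduce to echelon form.
The reduction yields 1 nonzero row, so the rank is 1.
Since rank 1 < 2, the set is linearly dependent.
Indeed u - 3v = 0.

linearly dependent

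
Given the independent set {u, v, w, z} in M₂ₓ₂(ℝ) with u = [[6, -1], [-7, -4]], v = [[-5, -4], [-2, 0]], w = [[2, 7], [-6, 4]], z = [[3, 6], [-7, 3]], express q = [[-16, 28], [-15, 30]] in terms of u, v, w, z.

q = -3u + 2v + 3w + 2z

Take coordinate vectors relative to {E₁₁, E₁₂, E₂₁, E₂₂}.
Since u, v, w, z are independent, the coefficients expressing q are uniquely determined by a linear system.
Row-reducing the augmented matrix gives the unique coefficients (c₁, …, c₄) = (-3, 2, 3, 2).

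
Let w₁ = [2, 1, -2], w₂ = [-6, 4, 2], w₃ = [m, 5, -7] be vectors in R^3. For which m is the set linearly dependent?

The vectors are dependent exactly when the determinant of the matrix with rows w₁, w₂, w₃ vanishes.
Expanding, det = 10*m - 58.
Setting this to zero gives m = 29/5.

m = 29/5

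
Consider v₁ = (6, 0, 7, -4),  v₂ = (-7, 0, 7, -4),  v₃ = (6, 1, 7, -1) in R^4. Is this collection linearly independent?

linearly independent

Row-reduce the matrix whose columns are v₁, v₂, v₃.
The reduction yields 3 nonzero rows, so the rank is 3.
Since rank = 3 (the number of vectors), the set is linearly independent.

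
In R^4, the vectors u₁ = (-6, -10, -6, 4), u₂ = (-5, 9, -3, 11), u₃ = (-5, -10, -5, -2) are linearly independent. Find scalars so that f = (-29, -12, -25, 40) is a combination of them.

f = 4u₁ + 2u₂ - u₃

Set up the augmented matrix [u₁ | u₂ | u₃ | f] and row-reduce.
Back-substitution yields (α₁, α₂, α₃) = (4, 2, -1).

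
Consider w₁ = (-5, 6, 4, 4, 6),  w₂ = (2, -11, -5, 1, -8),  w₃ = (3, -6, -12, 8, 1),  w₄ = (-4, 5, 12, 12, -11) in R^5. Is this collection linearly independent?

linearly independent

Place the vectors as rows of a 4×5 matrix and reduce to echelon form.
The reduction yields 4 nonzero rows, so the rank is 4.
Since rank = 4 (the number of vectors), the set is linearly independent.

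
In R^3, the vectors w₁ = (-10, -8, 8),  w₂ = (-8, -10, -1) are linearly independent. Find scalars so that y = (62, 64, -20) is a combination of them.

Set up the augmented matrix [w₁ | w₂ | y] and row-reduce.
Row-reducing the augmented matrix gives the unique coefficients (c₁, c₂) = (-3, -4).

y = -3w₁ - 4w₂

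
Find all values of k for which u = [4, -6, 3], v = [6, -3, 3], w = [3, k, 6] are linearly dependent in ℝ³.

k = -39/2

The vectors are dependent exactly when the determinant of the matrix with rows u, v, w vanishes.
The determinant works out to 6*k + 117.
Setting this to zero gives k = -39/2.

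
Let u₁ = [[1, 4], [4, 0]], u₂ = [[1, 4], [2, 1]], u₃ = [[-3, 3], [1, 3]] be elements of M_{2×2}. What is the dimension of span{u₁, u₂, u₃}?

dim = 3

Use coordinates relative to {E₁₁, E₁₂, E₂₁, E₂₂}.
Row-reduce the 3×4 matrix with these as rows.
Reduction leaves 3 leading entries, giving rank 3.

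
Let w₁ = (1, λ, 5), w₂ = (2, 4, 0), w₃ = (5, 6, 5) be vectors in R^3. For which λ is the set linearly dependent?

The set is linearly dependent precisely when det[w₁; w₂; w₃] = 0.
The determinant works out to -10*λ - 20.
This vanishes exactly when λ = -2.

λ = -2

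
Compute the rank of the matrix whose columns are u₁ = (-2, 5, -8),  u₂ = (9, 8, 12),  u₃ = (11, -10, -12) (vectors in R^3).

rank 3

Apply Gaussian elimination to the matrix whose rows are u₁, u₂, u₃.
The echelon form has 3 nonzero rows, so the rank is 3.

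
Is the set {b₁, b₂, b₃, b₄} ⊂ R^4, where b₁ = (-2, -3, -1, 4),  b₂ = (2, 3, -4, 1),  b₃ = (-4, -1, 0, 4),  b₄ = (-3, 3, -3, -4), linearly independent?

The matrix [b₁|b₂|b₃|b₄] has determinant 425.
A nonzero determinant means the columns are linearly independent.

linearly independent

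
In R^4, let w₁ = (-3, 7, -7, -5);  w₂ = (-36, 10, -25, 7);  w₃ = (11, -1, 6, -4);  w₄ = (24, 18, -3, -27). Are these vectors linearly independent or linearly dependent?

linearly dependent

Form the 4×4 matrix with these as columns; its determinant is 0.
A zero determinant means the columns are linearly dependent.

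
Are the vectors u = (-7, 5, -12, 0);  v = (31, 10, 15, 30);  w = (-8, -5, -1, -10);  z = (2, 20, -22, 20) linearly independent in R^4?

Form the 4×4 matrix with these as columns; its determinant is 0.
A zero determinant means the columns are linearly dependent.

linearly dependent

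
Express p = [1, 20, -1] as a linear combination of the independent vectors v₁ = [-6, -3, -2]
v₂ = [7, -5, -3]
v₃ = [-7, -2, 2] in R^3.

p = v₁ - 3v₂ - 4v₃

Set up the augmented matrix [v₁ | v₂ | v₃ | p] and row-reduce.
Row-reducing the augmented matrix gives the unique coefficients (c₁, c₂, c₃) = (1, -3, -4).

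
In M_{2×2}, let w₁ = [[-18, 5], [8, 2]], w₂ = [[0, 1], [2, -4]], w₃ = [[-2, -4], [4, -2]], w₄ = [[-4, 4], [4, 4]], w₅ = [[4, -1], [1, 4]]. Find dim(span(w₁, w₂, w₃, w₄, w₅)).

Represent each element by its coordinate vector in ℝ⁴.
Put the 4×5 matrix [w₁|w₂|w₃|w₄|w₅] into echelon form.
Exactly 4 pivots survive; hence the rank is 4.
(With 5 elements in a 4-dimensional space the rank is at most 4.)

dim = 4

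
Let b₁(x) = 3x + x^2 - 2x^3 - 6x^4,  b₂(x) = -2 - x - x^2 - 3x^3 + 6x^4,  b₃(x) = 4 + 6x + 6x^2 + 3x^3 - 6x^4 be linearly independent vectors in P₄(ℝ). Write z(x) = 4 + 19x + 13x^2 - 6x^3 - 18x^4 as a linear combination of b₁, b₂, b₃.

Take coordinate vectors relative to {1, x, …, x^4}.
Write z = a₁b₁ + … + a₃b₃ and equate components.
The system has the unique solution (a₁, a₂, a₃) = (3, 2, 2).

z = 3b₁ + 2b₂ + 2b₃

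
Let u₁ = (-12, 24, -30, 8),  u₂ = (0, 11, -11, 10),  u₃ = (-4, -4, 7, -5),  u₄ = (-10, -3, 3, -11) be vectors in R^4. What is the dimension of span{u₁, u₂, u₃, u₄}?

dim = 3

Form the matrix with u₁, u₂, u₃, u₄ as columns and reduce.
Exactly 3 pivots survive; hence the rank is 3.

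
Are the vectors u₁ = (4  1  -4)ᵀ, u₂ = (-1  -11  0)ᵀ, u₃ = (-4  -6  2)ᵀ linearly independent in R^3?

linearly independent

Form the 3×3 matrix with these as columns; its determinant is 66.
A nonzero determinant means the columns are linearly independent.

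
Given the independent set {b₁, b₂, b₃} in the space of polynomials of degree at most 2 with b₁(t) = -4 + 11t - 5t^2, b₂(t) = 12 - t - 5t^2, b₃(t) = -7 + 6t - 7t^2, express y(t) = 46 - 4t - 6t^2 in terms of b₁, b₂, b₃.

Identify each element with its coordinate vector in ℝ³ via {1, t, t^2}.
Solve the system with b₁, b₂, b₃ as columns and y as the right-hand side.
The system has the unique solution (c₁, c₂, c₃) = (1, 3, -2).

y = b₁ + 3b₂ - 2b₃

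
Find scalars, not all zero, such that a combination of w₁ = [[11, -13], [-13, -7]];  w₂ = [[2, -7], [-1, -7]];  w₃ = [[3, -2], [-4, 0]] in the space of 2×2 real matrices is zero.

Take coordinates with respect to {E₁₁, E₁₂, E₂₁, E₂₂}.
Write the vectors as columns of a matrix and find a nonzero vector in its null space.
A generator of the null space is (1, -1, -3).

w₁ - w₂ - 3w₃ = 0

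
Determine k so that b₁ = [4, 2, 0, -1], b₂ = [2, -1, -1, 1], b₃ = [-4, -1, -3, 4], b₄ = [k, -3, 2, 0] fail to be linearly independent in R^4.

The set is linearly dependent precisely when det[b₁; b₂; b₃; b₄] = 0.
Expanding, det = 4*k + 42.
Setting this to zero gives k = -21/2.

k = -21/2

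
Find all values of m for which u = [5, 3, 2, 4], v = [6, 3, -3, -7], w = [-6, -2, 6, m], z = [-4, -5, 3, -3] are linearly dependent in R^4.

m = 47/3

The vectors are dependent exactly when the determinant of the matrix with rows u, v, w, z vanishes.
Cofactor expansion gives det = 84*m - 1316.
This vanishes exactly when m = 47/3.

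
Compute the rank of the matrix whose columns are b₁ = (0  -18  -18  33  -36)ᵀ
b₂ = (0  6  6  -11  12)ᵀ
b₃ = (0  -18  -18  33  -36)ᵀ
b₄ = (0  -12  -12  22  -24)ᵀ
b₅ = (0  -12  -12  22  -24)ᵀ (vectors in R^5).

Form the matrix with b₁, b₂, b₃, b₄, b₅ as columns and reduce.
The echelon form has 1 nonzero row, so the rank is 1.

1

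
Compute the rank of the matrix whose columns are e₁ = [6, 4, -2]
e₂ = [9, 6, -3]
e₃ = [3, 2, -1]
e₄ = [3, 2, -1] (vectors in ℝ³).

rank 1

Put the 3×4 matrix [e₁|e₂|e₃|e₄] into echelon form.
There is 1 pivot column, so rank = 1.
(With 4 elements in a 3-dimensional space the rank is at most 3.)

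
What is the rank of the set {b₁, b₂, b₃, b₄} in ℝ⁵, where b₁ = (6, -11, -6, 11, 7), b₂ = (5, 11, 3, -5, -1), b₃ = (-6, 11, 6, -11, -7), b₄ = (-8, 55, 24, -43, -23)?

2

Put the 5×4 matrix [b₁|b₂|b₃|b₄] into echelon form.
There are 2 pivot columns, so rank = 2.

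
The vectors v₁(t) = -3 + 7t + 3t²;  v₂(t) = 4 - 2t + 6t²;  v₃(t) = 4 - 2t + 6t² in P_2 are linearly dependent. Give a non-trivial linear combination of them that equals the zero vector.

v₂ - v₃ = 0

Take coordinates with respect to {1, t, t²}.
Solve the homogeneous system with v₁, v₂, v₃ as columns by row-reducing the coefficient matrix.
A generator of the null space is (0, 1, -1).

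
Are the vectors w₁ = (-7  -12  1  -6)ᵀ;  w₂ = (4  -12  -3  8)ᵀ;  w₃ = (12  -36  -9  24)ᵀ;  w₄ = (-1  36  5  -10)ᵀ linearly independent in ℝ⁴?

One vector is a scalar multiple of another, so the set is dependent.

linearly dependent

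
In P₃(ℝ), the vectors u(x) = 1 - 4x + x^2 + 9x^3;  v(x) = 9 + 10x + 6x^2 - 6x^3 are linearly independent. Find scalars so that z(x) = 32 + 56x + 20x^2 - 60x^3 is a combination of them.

z = -4u + 4v

Take coordinate vectors relative to {1, x, …, x^3}.
Set up the augmented matrix [u | v | z] and row-reduce.
The system has the unique solution (a₁, a₂) = (-4, 4).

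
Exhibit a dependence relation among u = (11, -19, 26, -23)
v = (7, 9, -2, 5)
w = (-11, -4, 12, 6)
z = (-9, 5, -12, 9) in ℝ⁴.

u + v + 2z = 0

Solve the homogeneous system with u, v, w, z as columns by row-reducing the coefficient matrix.
One solution (up to scaling) is (1, 1, 0, 2).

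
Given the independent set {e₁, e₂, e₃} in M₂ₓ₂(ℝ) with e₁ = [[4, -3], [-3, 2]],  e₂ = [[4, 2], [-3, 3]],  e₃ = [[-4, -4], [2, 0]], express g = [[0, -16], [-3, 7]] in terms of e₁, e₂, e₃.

Work in coordinates with respect to the standard basis {E₁₁, E₁₂, E₂₁, E₂₂}.
Solve the system with e₁, e₂, e₃ as columns and g as the right-hand side.
Row-reducing the augmented matrix gives the unique coefficients (a₁, a₂, a₃) = (2, 1, 3).

g = 2e₁ + e₂ + 3e₃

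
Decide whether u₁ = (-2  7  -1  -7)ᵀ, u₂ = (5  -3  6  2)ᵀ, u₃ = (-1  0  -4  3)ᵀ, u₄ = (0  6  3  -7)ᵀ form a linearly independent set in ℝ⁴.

linearly independent

Form the 4×4 matrix with these as columns; its determinant is 79.
A nonzero determinant means the columns are linearly independent.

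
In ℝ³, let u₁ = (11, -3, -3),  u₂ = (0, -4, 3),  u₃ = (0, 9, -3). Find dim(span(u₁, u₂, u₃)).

Put the 3×3 matrix [u₁|u₂|u₃] into echelon form.
There are 3 pivot columns, so rank = 3.

3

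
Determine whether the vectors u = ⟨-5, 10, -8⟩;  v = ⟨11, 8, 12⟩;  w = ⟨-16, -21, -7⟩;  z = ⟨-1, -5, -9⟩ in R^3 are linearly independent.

linearly dependent

There are 4 vectors in a 3-dimensional space, so they cannot be linearly independent.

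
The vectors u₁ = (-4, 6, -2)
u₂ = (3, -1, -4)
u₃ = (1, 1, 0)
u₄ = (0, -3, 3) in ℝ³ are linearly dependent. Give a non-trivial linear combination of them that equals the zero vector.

u₁ + u₂ + u₃ + 2u₄ = 0

Write the vectors as columns of a matrix and find a nonzero vector in its null space.
A generator of the null space is (1, 1, 1, 2).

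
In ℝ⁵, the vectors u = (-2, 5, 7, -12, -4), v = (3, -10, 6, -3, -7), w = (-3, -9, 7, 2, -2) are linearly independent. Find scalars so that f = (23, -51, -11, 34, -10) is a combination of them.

Write f = c₁u + … + c₃w and equate components.
The system has the unique solution (c₁, c₂, c₃) = (-4, 4, -1).

f = -4u + 4v - w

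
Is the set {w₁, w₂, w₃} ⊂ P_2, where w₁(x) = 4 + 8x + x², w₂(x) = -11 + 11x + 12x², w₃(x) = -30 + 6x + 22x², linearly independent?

linearly dependent

Write each element as a coordinate vector in ℝ³ using {1, x, x²}.
Place the vectors as rows of a 3×3 matrix and reduce to echelon form.
The reduction yields 2 nonzero rows, so the rank is 2.
Since rank 2 < 3, the set is linearly dependent.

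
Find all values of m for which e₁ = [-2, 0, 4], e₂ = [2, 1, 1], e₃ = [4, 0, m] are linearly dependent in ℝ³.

m = -8

The vectors are dependent exactly when the determinant of the matrix with rows e₁, e₂, e₃ vanishes.
Cofactor expansion gives det = -2*m - 16.
Setting this to zero gives m = -8.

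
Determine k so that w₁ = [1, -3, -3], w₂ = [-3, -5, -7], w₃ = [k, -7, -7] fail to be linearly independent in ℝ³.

k = 7/3

Dependence holds iff the 3×3 matrix [w₁ w₂ w₃] is singular.
Cofactor expansion gives det = 6*k - 14.
Setting this to zero gives k = 7/3.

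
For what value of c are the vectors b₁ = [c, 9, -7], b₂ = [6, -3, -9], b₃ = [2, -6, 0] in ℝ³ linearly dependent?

Dependence holds iff the 3×3 matrix [b₁ b₂ b₃] is singular.
Expanding, det = 48 - 54*c.
Setting this to zero gives c = 8/9.

c = 8/9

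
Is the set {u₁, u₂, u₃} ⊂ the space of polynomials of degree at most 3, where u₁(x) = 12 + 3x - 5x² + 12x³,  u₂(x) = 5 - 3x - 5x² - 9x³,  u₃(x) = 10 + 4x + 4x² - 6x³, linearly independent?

linearly independent

Take coordinates with respect to the standard basis {1, x, …, x³}.
Place the vectors as rows of a 3×4 matrix and reduce to echelon form.
The reduction yields 3 nonzero rows, so the rank is 3.
Since rank = 3 (the number of vectors), the set is linearly independent.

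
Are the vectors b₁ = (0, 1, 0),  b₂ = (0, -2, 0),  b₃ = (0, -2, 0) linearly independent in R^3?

linearly dependent

One vector is a scalar multiple of another, so the set is dependent.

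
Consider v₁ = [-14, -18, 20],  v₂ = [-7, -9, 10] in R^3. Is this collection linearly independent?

One vector is a scalar multiple of another, so the set is dependent.

linearly dependent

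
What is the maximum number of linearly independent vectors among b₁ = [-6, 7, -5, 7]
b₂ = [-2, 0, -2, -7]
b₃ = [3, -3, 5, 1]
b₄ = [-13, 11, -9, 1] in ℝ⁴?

Put the 4×4 matrix [b₁|b₂|b₃|b₄] into echelon form.
Reduction leaves 3 leading entries, giving rank 3.

3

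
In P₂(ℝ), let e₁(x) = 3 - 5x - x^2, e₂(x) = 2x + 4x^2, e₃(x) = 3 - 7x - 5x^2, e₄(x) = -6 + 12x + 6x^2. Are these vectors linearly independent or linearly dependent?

Take coordinates with respect to the standard basis {1, x, x^2}.
There are 4 vectors in a 3-dimensional space, so they cannot be linearly independent.

linearly dependent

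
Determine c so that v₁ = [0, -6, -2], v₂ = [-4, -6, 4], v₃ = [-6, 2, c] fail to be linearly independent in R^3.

Dependence holds iff the 3×3 matrix [v₁ v₂ v₃] is singular.
The determinant works out to 232 - 24*c.
This vanishes exactly when c = 29/3.

c = 29/3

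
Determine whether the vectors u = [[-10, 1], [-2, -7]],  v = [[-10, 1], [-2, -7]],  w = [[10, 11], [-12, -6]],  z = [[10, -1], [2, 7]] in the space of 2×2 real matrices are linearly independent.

linearly dependent

Write each element as a coordinate vector in ℝ⁴ using {E₁₁, E₁₂, E₂₁, E₂₂}.
Two of the vectors are equal, giving an immediate dependence.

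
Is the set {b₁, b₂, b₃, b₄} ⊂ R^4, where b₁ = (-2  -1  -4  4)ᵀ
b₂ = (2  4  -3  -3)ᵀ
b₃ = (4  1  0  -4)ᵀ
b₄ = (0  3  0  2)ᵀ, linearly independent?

Form the 4×4 matrix with these as columns; its determinant is 244.
A nonzero determinant means the columns are linearly independent.

linearly independent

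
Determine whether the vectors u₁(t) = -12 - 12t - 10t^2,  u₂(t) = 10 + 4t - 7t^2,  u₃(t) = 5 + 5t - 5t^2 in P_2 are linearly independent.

Take coordinates with respect to the standard basis {1, t, t^2}.
Place the vectors as rows of a 3×3 matrix and reduce to echelon form.
The reduction yields 3 nonzero rows, so the rank is 3.
Since rank = 3 (the number of vectors), the set is linearly independent.

linearly independent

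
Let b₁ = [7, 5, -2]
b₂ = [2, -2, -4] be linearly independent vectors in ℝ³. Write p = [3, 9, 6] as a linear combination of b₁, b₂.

Set up the augmented matrix [b₁ | b₂ | p] and row-reduce.
Row-reducing the augmented matrix gives the unique coefficients (c₁, c₂) = (1, -2).

p = b₁ - 2b₂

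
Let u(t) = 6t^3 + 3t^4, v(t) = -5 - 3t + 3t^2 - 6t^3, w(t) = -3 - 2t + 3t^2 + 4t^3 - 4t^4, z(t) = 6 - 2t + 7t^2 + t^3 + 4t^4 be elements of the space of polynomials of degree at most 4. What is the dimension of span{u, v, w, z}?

dim = 4

Represent each element by its coordinate vector in ℝ⁵.
Apply Gaussian elimination to the matrix whose rows are u, v, w, z.
Reduction leaves 4 leading entries, giving rank 4.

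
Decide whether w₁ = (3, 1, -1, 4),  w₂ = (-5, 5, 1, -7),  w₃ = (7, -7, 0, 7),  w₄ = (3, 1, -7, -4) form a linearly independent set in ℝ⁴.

linearly independent

Row-reduce the matrix whose columns are w₁, w₂, w₃, w₄.
The reduction yields 4 nonzero rows, so the rank is 4.
Since rank = 4 (the number of vectors), the set is linearly independent.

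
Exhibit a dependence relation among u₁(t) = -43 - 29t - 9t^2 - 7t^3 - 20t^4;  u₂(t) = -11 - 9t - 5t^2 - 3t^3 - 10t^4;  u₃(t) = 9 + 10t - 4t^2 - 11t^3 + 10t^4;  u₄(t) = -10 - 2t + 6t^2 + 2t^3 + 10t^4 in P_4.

u₁ - 3u₂ - u₄ = 0

Take coordinates with respect to {1, t, …, t^4}.
Row-reduce the matrix with u₁, u₂, u₃, u₄ as columns; the null space gives the coefficients.
A generator of the null space is (1, -3, 0, -1).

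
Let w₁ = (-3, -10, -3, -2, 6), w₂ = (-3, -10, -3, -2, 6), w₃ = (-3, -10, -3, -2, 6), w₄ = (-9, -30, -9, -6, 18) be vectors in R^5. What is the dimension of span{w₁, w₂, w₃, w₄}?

Put the 5×4 matrix [w₁|w₂|w₃|w₄] into echelon form.
Reduction leaves 1 leading entry, giving rank 1.

dim = 1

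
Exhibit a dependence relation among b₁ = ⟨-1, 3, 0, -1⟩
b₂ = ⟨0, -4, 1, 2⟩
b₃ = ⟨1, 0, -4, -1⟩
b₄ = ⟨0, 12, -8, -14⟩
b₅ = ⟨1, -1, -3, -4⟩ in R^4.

Solve the homogeneous system with b₁, b₂, b₃, b₄, b₅ as columns by row-reducing the coefficient matrix.
One solution (up to scaling) is (2, -2, 0, -1, 2).

2b₁ - 2b₂ - b₄ + 2b₅ = 0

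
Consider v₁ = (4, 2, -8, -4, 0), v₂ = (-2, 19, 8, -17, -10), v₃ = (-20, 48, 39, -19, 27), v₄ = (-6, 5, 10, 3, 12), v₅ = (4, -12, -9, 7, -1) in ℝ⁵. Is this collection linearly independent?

linearly dependent

Place the vectors as rows of a 5×5 matrix and reduce to echelon form.
The reduction yields 3 nonzero rows, so the rank is 3.
Since rank 3 < 5, the set is linearly dependent.
Indeed 2v₁ + 3v₂ - 2v₃ + 7v₄ = 0.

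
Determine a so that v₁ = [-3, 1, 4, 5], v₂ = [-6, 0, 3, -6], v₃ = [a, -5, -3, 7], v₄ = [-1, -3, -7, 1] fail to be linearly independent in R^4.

a = -19

The set is linearly dependent precisely when det[v₁; v₂; v₃; v₄] = 0.
Expanding, det = 78*a + 1482.
Setting this to zero gives a = -19.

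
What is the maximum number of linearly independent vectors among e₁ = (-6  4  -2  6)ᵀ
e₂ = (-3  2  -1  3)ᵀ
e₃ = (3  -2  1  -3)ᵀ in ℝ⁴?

1

Put the 4×3 matrix [e₁|e₂|e₃] into echelon form.
Reduction leaves 1 leading entry, giving rank 1.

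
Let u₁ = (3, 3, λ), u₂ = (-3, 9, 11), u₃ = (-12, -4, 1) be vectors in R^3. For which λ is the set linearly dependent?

λ = 19/10

Place the vectors as rows of a 3×3 matrix; dependence ⇔ determinant zero.
The determinant works out to 120*λ - 228.
Solving 120*λ - 228 = 0 yields λ = 19/10.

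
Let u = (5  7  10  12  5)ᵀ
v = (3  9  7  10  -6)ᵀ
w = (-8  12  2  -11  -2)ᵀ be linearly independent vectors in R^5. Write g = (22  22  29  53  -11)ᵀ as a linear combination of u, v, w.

g = u + 3v - w

Write g = a₁u + … + a₃w and equate components.
Row-reducing the augmented matrix gives the unique coefficients (a₁, a₂, a₃) = (1, 3, -1).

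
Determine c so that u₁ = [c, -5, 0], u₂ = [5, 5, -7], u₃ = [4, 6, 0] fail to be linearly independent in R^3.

Dependence holds iff the 3×3 matrix [u₁ u₂ u₃] is singular.
Expanding, det = 42*c + 140.
This vanishes exactly when c = -10/3.

c = -10/3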